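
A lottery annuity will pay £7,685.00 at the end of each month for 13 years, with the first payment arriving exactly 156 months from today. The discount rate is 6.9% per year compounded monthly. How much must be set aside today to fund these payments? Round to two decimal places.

Ordinary annuity of 156 payments, first payment at period 156.
Periodic rate r = 0.069/12 per month; n is counted in months.
The ordinary-annuity PV formula values the stream one period before the first payment (period 155); discount that back 155 periods:
PV₀ = 7,685 × [1 − (1+r)^−156] / r × (1+r)^−155 = £324,881.17

£324,881.17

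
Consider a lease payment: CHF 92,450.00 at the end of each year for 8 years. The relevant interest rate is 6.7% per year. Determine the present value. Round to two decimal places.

This is an ordinary annuity: 8 payments of CHF 92,450.00 at the end of each year.
Periodic rate r = 0.067 per year.
PV = PMT × [(1 − (1+r)^−n)/r] = 92,450 × [1 − (1+r)^−8] / r = CHF 558,522.50

CHF 558,522.50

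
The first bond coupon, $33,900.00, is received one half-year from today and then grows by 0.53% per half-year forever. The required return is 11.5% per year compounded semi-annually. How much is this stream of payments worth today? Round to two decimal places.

Periodic rate r = 0.115/2 per half-year.
Growing perpetuity (Gordon): PV = PMT₁ / (r − g) = 33,900 / (r − 0.0053) = $649,425.29.

$649,425.29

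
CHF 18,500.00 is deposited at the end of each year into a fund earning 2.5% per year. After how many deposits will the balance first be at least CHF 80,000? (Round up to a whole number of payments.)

Periodic rate r = 0.025 per year.
Ordinary annuity FV: 80,000 = 18,500 × [((1+r)^n − 1)/r].
(1+r)^n = 1 + 80,000 × r / 18,500, so n = ln(1 + 80,000·r/18,500) / ln(1+r) = 4.16.
Round up to a whole number of payments: n = 5.

5 payments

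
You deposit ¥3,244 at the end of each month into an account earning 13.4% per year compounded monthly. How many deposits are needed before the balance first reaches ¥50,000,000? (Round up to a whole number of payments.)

465 payments

Periodic rate r = 0.134/12 per month; n is counted in months.
Ordinary annuity FV: 50,000,000 = 3,244 × [((1+r)^n − 1)/r].
(1+r)^n = 1 + 50,000,000 × r / 3,244, so n = ln(1 + 50,000,000·r/3,244) / ln(1+r) = 464.12.
Round up to a whole number of payments: n = 465.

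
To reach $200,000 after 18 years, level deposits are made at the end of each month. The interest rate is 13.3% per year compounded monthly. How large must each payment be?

$225.87

Level ordinary annuity; solve FV = PMT × [((1+r)^n − 1)/r] for PMT.
Periodic rate r = 0.133/12 per month; n is counted in months.
With n = 216: PMT = 200,000 / ([((1+r)^n − 1)/r]) = $225.87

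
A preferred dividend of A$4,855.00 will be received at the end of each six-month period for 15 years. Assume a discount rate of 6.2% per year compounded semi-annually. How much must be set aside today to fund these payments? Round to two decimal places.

This is an ordinary annuity: 30 payments of A$4,855.00 at the end of each six-month period.
Periodic rate r = 0.062/2 per half-year; n is counted in half-years.
PV = PMT × [(1 − (1+r)^−n)/r] = 4,855 × [1 − (1+r)^−30] / r = A$93,941.77

A$93,941.77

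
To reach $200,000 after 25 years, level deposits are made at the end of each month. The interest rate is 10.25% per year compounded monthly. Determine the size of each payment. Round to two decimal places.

$144.43

Level ordinary annuity; solve FV = PMT × [((1+r)^n − 1)/r] for PMT.
Periodic rate r = 0.1025/12 per month; n is counted in months.
With n = 300: PMT = 200,000 / ([((1+r)^n − 1)/r]) = $144.43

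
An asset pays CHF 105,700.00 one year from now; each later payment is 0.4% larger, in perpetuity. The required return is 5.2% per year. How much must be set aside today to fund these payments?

CHF 2,202,083.33

Periodic rate r = 0.052 per year.
Growing perpetuity (Gordon): PV = PMT₁ / (r − g) = 105,700 / (r − 0.004) = CHF 2,202,083.33.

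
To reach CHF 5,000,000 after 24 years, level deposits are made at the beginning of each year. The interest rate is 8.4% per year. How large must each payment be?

CHF 65,343.28

Level annuity due; solve FV = PMT × [((1+r)^n − 1)/r] × (1+r) for PMT.
Periodic rate r = 0.084 per year.
With n = 24: PMT = 5,000,000 / ([((1+r)^n − 1)/r] × (1+r)) = CHF 65,343.28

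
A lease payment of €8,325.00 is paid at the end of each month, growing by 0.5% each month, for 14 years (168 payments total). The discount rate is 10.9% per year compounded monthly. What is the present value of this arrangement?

Periodic rate r = 0.109/12 per month; n is counted in months.
Growing ordinary annuity: PV = PMT₁ × [1 − ((1+g)/(1+r))^n] / (r − g) = 8,325 × [1 − ((1+0.005)/(1+r))^168] / (r − 0.005) = €1,007,140.16.

€1,007,140.16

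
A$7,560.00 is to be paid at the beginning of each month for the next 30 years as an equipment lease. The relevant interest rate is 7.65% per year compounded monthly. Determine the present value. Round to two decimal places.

A$1,072,310.27

This is an annuity due: 360 payments of A$7,560.00 at the beginning of each month.
Periodic rate r = 0.0765/12 per month; n is counted in months.
PV = PMT × [(1 − (1+r)^−n)/r] × (1+r) = 7,560 × [1 − (1+r)^−360] / r × (1+r) = A$1,072,310.27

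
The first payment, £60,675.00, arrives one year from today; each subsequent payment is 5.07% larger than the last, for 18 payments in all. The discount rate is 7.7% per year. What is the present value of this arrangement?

£828,645.78

Periodic rate r = 0.077 per year.
Growing ordinary annuity: PV = PMT₁ × [1 − ((1+g)/(1+r))^n] / (r − g) = 60,675 × [1 − ((1+0.0507)/(1+r))^18] / (r − 0.0507) = £828,645.78.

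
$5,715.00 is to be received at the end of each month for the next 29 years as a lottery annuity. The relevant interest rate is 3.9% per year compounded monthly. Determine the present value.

This is an ordinary annuity: 348 payments of $5,715.00 at the end of each month.
Periodic rate r = 0.039/12 per month; n is counted in months.
PV = PMT × [(1 − (1+r)^−n)/r] = 5,715 × [1 − (1+r)^−348] / r = $1,189,946.09

$1,189,946.09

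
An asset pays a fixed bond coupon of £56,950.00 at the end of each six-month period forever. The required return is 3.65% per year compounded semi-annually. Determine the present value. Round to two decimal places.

Periodic rate r = 0.0365/2 per half-year.
Level perpetuity: PV = PMT / r = 56,950 / (0.0365/2) = £3,120,547.95.

£3,120,547.95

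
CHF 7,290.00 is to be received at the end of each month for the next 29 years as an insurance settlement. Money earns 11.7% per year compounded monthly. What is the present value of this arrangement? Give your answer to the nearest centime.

This is an ordinary annuity: 348 payments of CHF 7,290.00 at the end of each month.
Periodic rate r = 0.117/12 per month; n is counted in months.
PV = PMT × [(1 − (1+r)^−n)/r] = 7,290 × [1 − (1+r)^−348] / r = CHF 722,147.71

CHF 722,147.71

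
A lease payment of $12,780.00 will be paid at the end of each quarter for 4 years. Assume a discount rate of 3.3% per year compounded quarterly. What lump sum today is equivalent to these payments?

This is an ordinary annuity: 16 payments of $12,780.00 at the end of each quarter.
Periodic rate r = 0.033/4 per quarter; n is counted in quarters.
PV = PMT × [(1 − (1+r)^−n)/r] = 12,780 × [1 − (1+r)^−16] / r = $190,823.71

$190,823.71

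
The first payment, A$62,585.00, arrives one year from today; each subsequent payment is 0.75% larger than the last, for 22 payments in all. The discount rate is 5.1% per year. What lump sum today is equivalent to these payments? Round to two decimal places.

Periodic rate r = 0.051 per year.
Growing ordinary annuity: PV = PMT₁ × [1 − ((1+g)/(1+r))^n] / (r − g) = 62,585 × [1 − ((1+0.0075)/(1+r))^22] / (r − 0.0075) = A$871,044.05.

A$871,044.05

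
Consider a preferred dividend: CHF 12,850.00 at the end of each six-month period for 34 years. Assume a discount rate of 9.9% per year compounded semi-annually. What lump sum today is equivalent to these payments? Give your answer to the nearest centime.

This is an ordinary annuity: 68 payments of CHF 12,850.00 at the end of each six-month period.
Periodic rate r = 0.099/2 per half-year; n is counted in half-years.
PV = PMT × [(1 − (1+r)^−n)/r] = 12,850 × [1 − (1+r)^−68] / r = CHF 249,879.86

CHF 249,879.86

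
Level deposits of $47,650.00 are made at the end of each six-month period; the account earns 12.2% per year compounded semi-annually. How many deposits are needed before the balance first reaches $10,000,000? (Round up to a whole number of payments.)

45 payments

Periodic rate r = 0.122/2 per half-year; n is counted in half-years.
Ordinary annuity FV: 10,000,000 = 47,650 × [((1+r)^n − 1)/r].
(1+r)^n = 1 + 10,000,000 × r / 47,650, so n = ln(1 + 10,000,000·r/47,650) / ln(1+r) = 44.33.
Round up to a whole number of payments: n = 45.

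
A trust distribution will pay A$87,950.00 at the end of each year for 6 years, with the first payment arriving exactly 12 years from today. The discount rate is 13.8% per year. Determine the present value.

Ordinary annuity of 6 payments, first payment at period 12.
Periodic rate r = 0.138 per year.
The ordinary-annuity PV formula values the stream one period before the first payment (period 11); discount that back 11 periods:
PV₀ = 87,950 × [1 − (1+r)^−6] / r × (1+r)^−11 = A$82,957.25

A$82,957.25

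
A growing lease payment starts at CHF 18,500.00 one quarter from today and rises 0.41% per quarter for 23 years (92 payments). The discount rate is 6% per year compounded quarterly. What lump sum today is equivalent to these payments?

Periodic rate r = 0.06/4 per quarter; n is counted in quarters.
Growing ordinary annuity: PV = PMT₁ × [1 − ((1+g)/(1+r))^n] / (r − g) = 18,500 × [1 − ((1+0.0041)/(1+r))^92] / (r − 0.0041) = CHF 1,068,682.53.

CHF 1,068,682.53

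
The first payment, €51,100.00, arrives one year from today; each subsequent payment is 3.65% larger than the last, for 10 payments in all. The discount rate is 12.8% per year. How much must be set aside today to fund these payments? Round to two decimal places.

€318,806.46

Periodic rate r = 0.128 per year.
Growing ordinary annuity: PV = PMT₁ × [1 − ((1+g)/(1+r))^n] / (r − g) = 51,100 × [1 − ((1+0.0365)/(1+r))^10] / (r − 0.0365) = €318,806.46.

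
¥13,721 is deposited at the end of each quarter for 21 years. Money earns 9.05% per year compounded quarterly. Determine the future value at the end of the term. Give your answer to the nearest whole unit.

This is an ordinary annuity: 84 deposits of ¥13,721 at the end of each quarter.
Periodic rate r = 0.0905/4 per quarter; n is counted in quarters.
FV = PMT × [((1+r)^n − 1)/r] = 13,721 × [(1+r)^84 − 1] / r = ¥3,365,236

¥3,365,236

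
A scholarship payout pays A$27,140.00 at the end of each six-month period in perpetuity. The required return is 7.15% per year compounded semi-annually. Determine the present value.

Periodic rate r = 0.0715/2 per half-year.
Level perpetuity: PV = PMT / r = 27,140 / (0.0715/2) = A$759,160.84.

A$759,160.84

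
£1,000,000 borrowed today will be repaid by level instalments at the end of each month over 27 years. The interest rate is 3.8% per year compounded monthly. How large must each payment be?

Level ordinary annuity; solve PV = PMT × [(1 − (1+r)^−n)/r] for PMT.
Periodic rate r = 0.038/12 per month; n is counted in months.
With n = 324: PMT = 1,000,000 / ([(1 − (1+r)^−n)/r]) = £4,940.35

£4,940.35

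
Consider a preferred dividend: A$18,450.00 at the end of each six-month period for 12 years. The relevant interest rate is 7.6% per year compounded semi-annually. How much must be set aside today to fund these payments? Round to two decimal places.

This is an ordinary annuity: 24 payments of A$18,450.00 at the end of each six-month period.
Periodic rate r = 0.076/2 per half-year; n is counted in half-years.
PV = PMT × [(1 − (1+r)^−n)/r] = 18,450 × [1 − (1+r)^−24] / r = A$287,156.18

A$287,156.18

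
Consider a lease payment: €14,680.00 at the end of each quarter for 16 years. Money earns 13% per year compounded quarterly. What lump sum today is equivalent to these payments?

This is an ordinary annuity: 64 payments of €14,680.00 at the end of each quarter.
Periodic rate r = 0.13/4 per quarter; n is counted in quarters.
PV = PMT × [(1 − (1+r)^−n)/r] = 14,680 × [1 − (1+r)^−64] / r = €393,364.07

€393,364.07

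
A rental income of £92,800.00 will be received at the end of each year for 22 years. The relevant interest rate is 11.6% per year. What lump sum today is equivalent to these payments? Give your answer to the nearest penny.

This is an ordinary annuity: 22 payments of £92,800.00 at the end of each year.
Periodic rate r = 0.116 per year.
PV = PMT × [(1 − (1+r)^−n)/r] = 92,800 × [1 − (1+r)^−22] / r = £728,471.73

£728,471.73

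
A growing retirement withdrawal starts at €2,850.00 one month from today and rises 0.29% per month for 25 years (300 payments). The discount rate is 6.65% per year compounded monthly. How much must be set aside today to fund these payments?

€588,820.57

Periodic rate r = 0.0665/12 per month; n is counted in months.
Growing ordinary annuity: PV = PMT₁ × [1 − ((1+g)/(1+r))^n] / (r − g) = 2,850 × [1 − ((1+0.0029)/(1+r))^300] / (r − 0.0029) = €588,820.57.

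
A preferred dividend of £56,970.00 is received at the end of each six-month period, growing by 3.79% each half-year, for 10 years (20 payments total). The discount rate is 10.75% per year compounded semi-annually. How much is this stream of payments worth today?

£939,866.33

Periodic rate r = 0.1075/2 per half-year; n is counted in half-years.
Growing ordinary annuity: PV = PMT₁ × [1 − ((1+g)/(1+r))^n] / (r − g) = 56,970 × [1 − ((1+0.0379)/(1+r))^20] / (r − 0.0379) = £939,866.33.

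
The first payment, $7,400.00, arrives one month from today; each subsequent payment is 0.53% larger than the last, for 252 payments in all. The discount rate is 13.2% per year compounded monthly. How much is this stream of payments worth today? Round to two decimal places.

Periodic rate r = 0.132/12 per month; n is counted in months.
Growing ordinary annuity: PV = PMT₁ × [1 − ((1+g)/(1+r))^n] / (r − g) = 7,400 × [1 − ((1+0.0053)/(1+r))^252] / (r − 0.0053) = $985,941.53.

$985,941.53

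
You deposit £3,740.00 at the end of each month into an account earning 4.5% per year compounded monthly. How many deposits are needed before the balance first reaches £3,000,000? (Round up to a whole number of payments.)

371 payments

Periodic rate r = 0.045/12 per month; n is counted in months.
Ordinary annuity FV: 3,000,000 = 3,740 × [((1+r)^n − 1)/r].
(1+r)^n = 1 + 3,000,000 × r / 3,740, so n = ln(1 + 3,000,000·r/3,740) / ln(1+r) = 370.91.
Round up to a whole number of payments: n = 371.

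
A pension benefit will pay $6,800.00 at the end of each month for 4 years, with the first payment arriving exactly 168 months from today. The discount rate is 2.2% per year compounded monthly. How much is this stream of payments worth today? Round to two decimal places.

$229,909.01

Ordinary annuity of 48 payments, first payment at period 168.
Periodic rate r = 0.022/12 per month; n is counted in months.
The ordinary-annuity PV formula values the stream one period before the first payment (period 167); discount that back 167 periods:
PV₀ = 6,800 × [1 − (1+r)^−48] / r × (1+r)^−167 = $229,909.01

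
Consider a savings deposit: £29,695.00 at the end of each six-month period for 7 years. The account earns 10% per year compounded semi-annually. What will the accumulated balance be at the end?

This is an ordinary annuity: 14 deposits of £29,695.00 at the end of each six-month period.
Periodic rate r = 0.1/2 per half-year; n is counted in half-years.
FV = PMT × [((1+r)^n − 1)/r] = 29,695 × [(1+r)^14 − 1] / r = £581,981.38

£581,981.38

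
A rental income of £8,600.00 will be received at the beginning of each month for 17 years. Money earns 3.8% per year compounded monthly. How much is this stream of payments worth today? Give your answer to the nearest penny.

This is an annuity due: 204 payments of £8,600.00 at the beginning of each month.
Periodic rate r = 0.038/12 per month; n is counted in months.
PV = PMT × [(1 − (1+r)^−n)/r] × (1+r) = 8,600 × [1 − (1+r)^−204] / r × (1+r) = £1,294,974.81

£1,294,974.81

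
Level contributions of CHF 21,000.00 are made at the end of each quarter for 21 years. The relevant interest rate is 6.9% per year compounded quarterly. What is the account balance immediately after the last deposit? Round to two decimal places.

CHF 3,903,633.41

This is an ordinary annuity: 84 deposits of CHF 21,000.00 at the end of each quarter.
Periodic rate r = 0.069/4 per quarter; n is counted in quarters.
FV = PMT × [((1+r)^n − 1)/r] = 21,000 × [(1+r)^84 − 1] / r = CHF 3,903,633.41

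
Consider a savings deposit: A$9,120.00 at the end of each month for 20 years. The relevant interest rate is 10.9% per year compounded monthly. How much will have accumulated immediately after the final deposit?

A$7,790,997.69

This is an ordinary annuity: 240 deposits of A$9,120.00 at the end of each month.
Periodic rate r = 0.109/12 per month; n is counted in months.
FV = PMT × [((1+r)^n − 1)/r] = 9,120 × [(1+r)^240 − 1] / r = A$7,790,997.69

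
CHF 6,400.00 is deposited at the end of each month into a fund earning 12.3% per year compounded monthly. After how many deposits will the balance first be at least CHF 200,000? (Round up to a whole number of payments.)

Periodic rate r = 0.123/12 per month; n is counted in months.
Ordinary annuity FV: 200,000 = 6,400 × [((1+r)^n − 1)/r].
(1+r)^n = 1 + 200,000 × r / 6,400, so n = ln(1 + 200,000·r/6,400) / ln(1+r) = 27.25.
Round up to a whole number of payments: n = 28.

28 payments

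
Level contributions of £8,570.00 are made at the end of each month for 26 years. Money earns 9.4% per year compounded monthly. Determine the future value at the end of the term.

This is an ordinary annuity: 312 deposits of £8,570.00 at the end of each month.
Periodic rate r = 0.094/12 per month; n is counted in months.
FV = PMT × [((1+r)^n − 1)/r] = 8,570 × [(1+r)^312 − 1] / r = £11,388,823.19

£11,388,823.19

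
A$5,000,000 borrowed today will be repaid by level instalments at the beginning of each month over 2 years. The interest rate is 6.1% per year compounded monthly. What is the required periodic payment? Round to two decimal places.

A$220,706.49

Level annuity due; solve PV = PMT × [(1 − (1+r)^−n)/r] × (1+r) for PMT.
Periodic rate r = 0.061/12 per month; n is counted in months.
With n = 24: PMT = 5,000,000 / ([(1 − (1+r)^−n)/r] × (1+r)) = A$220,706.49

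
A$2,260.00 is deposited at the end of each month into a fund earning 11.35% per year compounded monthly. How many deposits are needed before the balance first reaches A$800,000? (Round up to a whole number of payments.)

157 payments

Periodic rate r = 0.1135/12 per month; n is counted in months.
Ordinary annuity FV: 800,000 = 2,260 × [((1+r)^n − 1)/r].
(1+r)^n = 1 + 800,000 × r / 2,260, so n = ln(1 + 800,000·r/2,260) / ln(1+r) = 156.12.
Round up to a whole number of payments: n = 157.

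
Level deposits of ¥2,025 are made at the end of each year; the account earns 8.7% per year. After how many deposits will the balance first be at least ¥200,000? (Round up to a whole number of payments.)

Periodic rate r = 0.087 per year.
Ordinary annuity FV: 200,000 = 2,025 × [((1+r)^n − 1)/r].
(1+r)^n = 1 + 200,000 × r / 2,025, so n = ln(1 + 200,000·r/2,025) / ln(1+r) = 27.10.
Round up to a whole number of payments: n = 28.

28 payments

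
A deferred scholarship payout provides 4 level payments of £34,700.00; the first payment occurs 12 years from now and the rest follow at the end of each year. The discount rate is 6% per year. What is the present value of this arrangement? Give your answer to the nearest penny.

£63,340.49

Ordinary annuity of 4 payments, first payment at period 12.
Periodic rate r = 0.06 per year.
The ordinary-annuity PV formula values the stream one period before the first payment (period 11); discount that back 11 periods:
PV₀ = 34,700 × [1 − (1+r)^−4] / r × (1+r)^−11 = £63,340.49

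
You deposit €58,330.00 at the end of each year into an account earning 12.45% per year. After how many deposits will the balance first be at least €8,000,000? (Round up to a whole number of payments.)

Periodic rate r = 0.1245 per year.
Ordinary annuity FV: 8,000,000 = 58,330 × [((1+r)^n − 1)/r].
(1+r)^n = 1 + 8,000,000 × r / 58,330, so n = ln(1 + 8,000,000·r/58,330) / ln(1+r) = 24.67.
Round up to a whole number of payments: n = 25.

25 payments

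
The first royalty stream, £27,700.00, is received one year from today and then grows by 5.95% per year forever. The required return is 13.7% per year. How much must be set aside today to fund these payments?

Periodic rate r = 0.137 per year.
Growing perpetuity (Gordon): PV = PMT₁ / (r − g) = 27,700 / (r − 0.0595) = £357,419.35.

£357,419.35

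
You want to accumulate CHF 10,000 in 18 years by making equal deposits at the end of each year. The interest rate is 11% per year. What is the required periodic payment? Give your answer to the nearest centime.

Level ordinary annuity; solve FV = PMT × [((1+r)^n − 1)/r] for PMT.
Periodic rate r = 0.11 per year.
With n = 18: PMT = 10,000 / ([((1+r)^n − 1)/r]) = CHF 198.43

CHF 198.43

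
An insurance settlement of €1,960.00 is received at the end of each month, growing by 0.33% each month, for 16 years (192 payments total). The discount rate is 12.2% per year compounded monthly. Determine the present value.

Periodic rate r = 0.122/12 per month; n is counted in months.
Growing ordinary annuity: PV = PMT₁ × [1 − ((1+g)/(1+r))^n] / (r − g) = 1,960 × [1 − ((1+0.0033)/(1+r))^192] / (r − 0.0033) = €208,388.50.

€208,388.50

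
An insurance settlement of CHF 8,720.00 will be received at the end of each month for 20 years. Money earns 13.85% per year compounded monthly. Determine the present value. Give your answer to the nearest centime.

This is an ordinary annuity: 240 payments of CHF 8,720.00 at the end of each month.
Periodic rate r = 0.1385/12 per month; n is counted in months.
PV = PMT × [(1 − (1+r)^−n)/r] = 8,720 × [1 − (1+r)^−240] / r = CHF 707,423.85

CHF 707,423.85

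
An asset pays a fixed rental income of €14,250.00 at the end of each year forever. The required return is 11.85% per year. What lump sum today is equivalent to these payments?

Periodic rate r = 0.1185 per year.
Level perpetuity: PV = PMT / r = 14,250 / (0.1185) = €120,253.16.

€120,253.16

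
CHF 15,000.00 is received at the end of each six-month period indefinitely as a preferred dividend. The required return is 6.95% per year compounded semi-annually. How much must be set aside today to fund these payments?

Periodic rate r = 0.0695/2 per half-year.
Level perpetuity: PV = PMT / r = 15,000 / (0.0695/2) = CHF 431,654.68.

CHF 431,654.68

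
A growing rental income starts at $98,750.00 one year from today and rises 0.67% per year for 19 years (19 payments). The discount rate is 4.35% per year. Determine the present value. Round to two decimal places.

Periodic rate r = 0.0435 per year.
Growing ordinary annuity: PV = PMT₁ × [1 − ((1+g)/(1+r))^n] / (r − g) = 98,750 × [1 − ((1+0.0067)/(1+r))^19] / (r − 0.0067) = $1,326,879.63.

$1,326,879.63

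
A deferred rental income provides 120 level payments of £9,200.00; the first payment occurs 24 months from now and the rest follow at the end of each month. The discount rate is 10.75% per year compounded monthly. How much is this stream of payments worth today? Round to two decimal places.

Ordinary annuity of 120 payments, first payment at period 24.
Periodic rate r = 0.1075/12 per month; n is counted in months.
The ordinary-annuity PV formula values the stream one period before the first payment (period 23); discount that back 23 periods:
PV₀ = 9,200 × [1 − (1+r)^−120] / r × (1+r)^−23 = £549,647.70

£549,647.70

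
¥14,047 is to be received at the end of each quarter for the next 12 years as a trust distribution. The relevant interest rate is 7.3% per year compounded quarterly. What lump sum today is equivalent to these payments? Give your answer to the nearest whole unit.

This is an ordinary annuity: 48 payments of ¥14,047 at the end of each quarter.
Periodic rate r = 0.073/4 per quarter; n is counted in quarters.
PV = PMT × [(1 − (1+r)^−n)/r] = 14,047 × [1 − (1+r)^−48] / r = ¥446,620

¥446,620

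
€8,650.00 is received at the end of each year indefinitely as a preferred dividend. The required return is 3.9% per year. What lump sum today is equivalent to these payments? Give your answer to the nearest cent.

€221,794.87

Periodic rate r = 0.039 per year.
Level perpetuity: PV = PMT / r = 8,650 / (0.039) = €221,794.87.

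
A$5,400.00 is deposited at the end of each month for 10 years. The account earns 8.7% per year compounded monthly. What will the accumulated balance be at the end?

A$1,027,438.31

This is an ordinary annuity: 120 deposits of A$5,400.00 at the end of each month.
Periodic rate r = 0.087/12 per month; n is counted in months.
FV = PMT × [((1+r)^n − 1)/r] = 5,400 × [(1+r)^120 − 1] / r = A$1,027,438.31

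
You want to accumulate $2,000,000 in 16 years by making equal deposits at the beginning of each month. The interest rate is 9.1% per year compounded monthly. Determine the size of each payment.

Level annuity due; solve FV = PMT × [((1+r)^n − 1)/r] × (1+r) for PMT.
Periodic rate r = 0.091/12 per month; n is counted in months.
With n = 192: PMT = 2,000,000 / ([((1+r)^n − 1)/r] × (1+r)) = $4,609.88

$4,609.88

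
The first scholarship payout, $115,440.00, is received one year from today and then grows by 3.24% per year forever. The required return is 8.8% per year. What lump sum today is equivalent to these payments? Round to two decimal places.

Periodic rate r = 0.088 per year.
Growing perpetuity (Gordon): PV = PMT₁ / (r − g) = 115,440 / (r − 0.0324) = $2,076,258.99.

$2,076,258.99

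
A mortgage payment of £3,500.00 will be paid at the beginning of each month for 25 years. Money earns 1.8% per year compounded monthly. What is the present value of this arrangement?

£846,300.15

This is an annuity due: 300 payments of £3,500.00 at the beginning of each month.
Periodic rate r = 0.018/12 per month; n is counted in months.
PV = PMT × [(1 − (1+r)^−n)/r] × (1+r) = 3,500 × [1 − (1+r)^−300] / r × (1+r) = £846,300.15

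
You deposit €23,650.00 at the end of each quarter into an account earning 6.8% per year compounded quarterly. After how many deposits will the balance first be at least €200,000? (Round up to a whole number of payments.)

Periodic rate r = 0.068/4 per quarter; n is counted in quarters.
Ordinary annuity FV: 200,000 = 23,650 × [((1+r)^n − 1)/r].
(1+r)^n = 1 + 200,000 × r / 23,650, so n = ln(1 + 200,000·r/23,650) / ln(1+r) = 7.97.
Round up to a whole number of payments: n = 8.

8 payments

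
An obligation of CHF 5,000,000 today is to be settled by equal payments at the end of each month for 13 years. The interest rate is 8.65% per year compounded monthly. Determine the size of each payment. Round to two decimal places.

Level ordinary annuity; solve PV = PMT × [(1 − (1+r)^−n)/r] for PMT.
Periodic rate r = 0.0865/12 per month; n is counted in months.
With n = 156: PMT = 5,000,000 / ([(1 − (1+r)^−n)/r]) = CHF 53,484.41

CHF 53,484.41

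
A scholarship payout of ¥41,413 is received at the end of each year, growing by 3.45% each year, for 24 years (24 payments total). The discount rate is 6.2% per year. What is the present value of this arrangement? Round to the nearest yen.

Periodic rate r = 0.062 per year.
Growing ordinary annuity: PV = PMT₁ × [1 − ((1+g)/(1+r))^n] / (r − g) = 41,413 × [1 − ((1+0.0345)/(1+r))^24] / (r − 0.0345) = ¥703,608.

¥703,608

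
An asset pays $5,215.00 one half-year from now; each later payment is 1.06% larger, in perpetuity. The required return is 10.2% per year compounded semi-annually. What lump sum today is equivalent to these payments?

Periodic rate r = 0.102/2 per half-year.
Growing perpetuity (Gordon): PV = PMT₁ / (r − g) = 5,215 / (r − 0.0106) = $129,084.16.

$129,084.16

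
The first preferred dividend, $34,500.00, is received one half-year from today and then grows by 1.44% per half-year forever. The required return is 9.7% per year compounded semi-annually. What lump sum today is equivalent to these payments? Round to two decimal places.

$1,011,730.21

Periodic rate r = 0.097/2 per half-year.
Growing perpetuity (Gordon): PV = PMT₁ / (r − g) = 34,500 / (r − 0.0144) = $1,011,730.21.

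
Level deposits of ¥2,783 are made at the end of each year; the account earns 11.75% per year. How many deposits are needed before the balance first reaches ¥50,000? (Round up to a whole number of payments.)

Periodic rate r = 0.1175 per year.
Ordinary annuity FV: 50,000 = 2,783 × [((1+r)^n − 1)/r].
(1+r)^n = 1 + 50,000 × r / 2,783, so n = ln(1 + 50,000·r/2,783) / ln(1+r) = 10.22.
Round up to a whole number of payments: n = 11.

11 payments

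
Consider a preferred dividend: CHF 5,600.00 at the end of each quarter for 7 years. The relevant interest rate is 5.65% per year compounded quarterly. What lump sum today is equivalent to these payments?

CHF 128,766.64

This is an ordinary annuity: 28 payments of CHF 5,600.00 at the end of each quarter.
Periodic rate r = 0.0565/4 per quarter; n is counted in quarters.
PV = PMT × [(1 − (1+r)^−n)/r] = 5,600 × [1 − (1+r)^−28] / r = CHF 128,766.64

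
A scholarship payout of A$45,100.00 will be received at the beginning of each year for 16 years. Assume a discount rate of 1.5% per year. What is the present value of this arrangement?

This is an annuity due: 16 payments of A$45,100.00 at the beginning of each year.
Periodic rate r = 0.015 per year.
PV = PMT × [(1 − (1+r)^−n)/r] × (1+r) = 45,100 × [1 − (1+r)^−16] / r × (1+r) = A$646,879.81

A$646,879.81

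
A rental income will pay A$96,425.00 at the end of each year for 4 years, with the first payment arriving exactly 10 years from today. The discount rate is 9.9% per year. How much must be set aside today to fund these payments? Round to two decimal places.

A$130,976.09

Ordinary annuity of 4 payments, first payment at period 10.
Periodic rate r = 0.099 per year.
The ordinary-annuity PV formula values the stream one period before the first payment (period 9); discount that back 9 periods:
PV₀ = 96,425 × [1 − (1+r)^−4] / r × (1+r)^−9 = A$130,976.09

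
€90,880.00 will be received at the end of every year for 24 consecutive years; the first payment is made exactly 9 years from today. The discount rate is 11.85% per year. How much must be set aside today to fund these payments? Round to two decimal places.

€291,783.94

Ordinary annuity of 24 payments, first payment at period 9.
Periodic rate r = 0.1185 per year.
The ordinary-annuity PV formula values the stream one period before the first payment (period 8); discount that back 8 periods:
PV₀ = 90,880 × [1 − (1+r)^−24] / r × (1+r)^−8 = €291,783.94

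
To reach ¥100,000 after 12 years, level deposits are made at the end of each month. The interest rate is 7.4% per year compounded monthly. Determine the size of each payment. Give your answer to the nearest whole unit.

¥433

Level ordinary annuity; solve FV = PMT × [((1+r)^n − 1)/r] for PMT.
Periodic rate r = 0.074/12 per month; n is counted in months.
With n = 144: PMT = 100,000 / ([((1+r)^n − 1)/r]) = ¥433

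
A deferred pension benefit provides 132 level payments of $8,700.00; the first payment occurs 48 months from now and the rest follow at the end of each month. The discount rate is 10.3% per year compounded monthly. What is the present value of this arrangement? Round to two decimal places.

$458,770.89

Ordinary annuity of 132 payments, first payment at period 48.
Periodic rate r = 0.103/12 per month; n is counted in months.
The ordinary-annuity PV formula values the stream one period before the first payment (period 47); discount that back 47 periods:
PV₀ = 8,700 × [1 − (1+r)^−132] / r × (1+r)^−47 = $458,770.89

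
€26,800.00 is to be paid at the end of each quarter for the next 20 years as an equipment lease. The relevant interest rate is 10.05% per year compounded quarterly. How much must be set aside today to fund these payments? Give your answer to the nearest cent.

This is an ordinary annuity: 80 payments of €26,800.00 at the end of each quarter.
Periodic rate r = 0.1005/4 per quarter; n is counted in quarters.
PV = PMT × [(1 − (1+r)^−n)/r] = 26,800 × [1 − (1+r)^−80] / r = €920,151.45

€920,151.45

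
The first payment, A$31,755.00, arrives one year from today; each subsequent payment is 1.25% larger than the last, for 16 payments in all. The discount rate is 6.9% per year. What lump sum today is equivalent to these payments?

A$326,291.26

Periodic rate r = 0.069 per year.
Growing ordinary annuity: PV = PMT₁ × [1 − ((1+g)/(1+r))^n] / (r − g) = 31,755 × [1 − ((1+0.0125)/(1+r))^16] / (r − 0.0125) = A$326,291.26.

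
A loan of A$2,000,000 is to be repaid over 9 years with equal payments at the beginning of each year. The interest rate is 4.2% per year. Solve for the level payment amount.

Level annuity due; solve PV = PMT × [(1 − (1+r)^−n)/r] × (1+r) for PMT.
Periodic rate r = 0.042 per year.
With n = 9: PMT = 2,000,000 / ([(1 − (1+r)^−n)/r] × (1+r)) = A$260,501.85

A$260,501.85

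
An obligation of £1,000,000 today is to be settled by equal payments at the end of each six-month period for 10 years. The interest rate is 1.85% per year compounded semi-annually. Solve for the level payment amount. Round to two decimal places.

Level ordinary annuity; solve PV = PMT × [(1 − (1+r)^−n)/r] for PMT.
Periodic rate r = 0.0185/2 per half-year; n is counted in half-years.
With n = 20: PMT = 1,000,000 / ([(1 − (1+r)^−n)/r]) = £54,997.76

£54,997.76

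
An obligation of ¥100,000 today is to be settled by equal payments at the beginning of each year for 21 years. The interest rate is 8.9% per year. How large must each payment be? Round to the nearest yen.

¥9,810

Level annuity due; solve PV = PMT × [(1 − (1+r)^−n)/r] × (1+r) for PMT.
Periodic rate r = 0.089 per year.
With n = 21: PMT = 100,000 / ([(1 − (1+r)^−n)/r] × (1+r)) = ¥9,810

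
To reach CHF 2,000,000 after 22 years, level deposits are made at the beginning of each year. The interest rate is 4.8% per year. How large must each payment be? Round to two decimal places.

CHF 50,746.83

Level annuity due; solve FV = PMT × [((1+r)^n − 1)/r] × (1+r) for PMT.
Periodic rate r = 0.048 per year.
With n = 22: PMT = 2,000,000 / ([((1+r)^n − 1)/r] × (1+r)) = CHF 50,746.83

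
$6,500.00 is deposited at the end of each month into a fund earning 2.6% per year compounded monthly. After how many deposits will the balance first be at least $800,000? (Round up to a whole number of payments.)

Periodic rate r = 0.026/12 per month; n is counted in months.
Ordinary annuity FV: 800,000 = 6,500 × [((1+r)^n − 1)/r].
(1+r)^n = 1 + 800,000 × r / 6,500, so n = ln(1 + 800,000·r/6,500) / ln(1+r) = 109.22.
Round up to a whole number of payments: n = 110.

110 payments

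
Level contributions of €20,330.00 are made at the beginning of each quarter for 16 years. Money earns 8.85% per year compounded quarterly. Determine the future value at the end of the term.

€2,871,588.03

This is an annuity due: 64 deposits of €20,330.00 at the beginning of each quarter.
Periodic rate r = 0.0885/4 per quarter; n is counted in quarters.
FV = PMT × [((1+r)^n − 1)/r] × (1+r) = 20,330 × [(1+r)^64 − 1] / r × (1+r) = €2,871,588.03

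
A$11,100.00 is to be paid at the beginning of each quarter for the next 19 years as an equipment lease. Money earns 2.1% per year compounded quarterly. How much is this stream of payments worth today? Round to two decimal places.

This is an annuity due: 76 payments of A$11,100.00 at the beginning of each quarter.
Periodic rate r = 0.021/4 per quarter; n is counted in quarters.
PV = PMT × [(1 − (1+r)^−n)/r] × (1+r) = 11,100 × [1 − (1+r)^−76] / r × (1+r) = A$697,782.42

A$697,782.42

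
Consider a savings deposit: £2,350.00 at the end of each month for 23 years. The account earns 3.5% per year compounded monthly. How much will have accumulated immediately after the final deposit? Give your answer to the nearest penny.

£994,313.74

This is an ordinary annuity: 276 deposits of £2,350.00 at the end of each month.
Periodic rate r = 0.035/12 per month; n is counted in months.
FV = PMT × [((1+r)^n − 1)/r] = 2,350 × [(1+r)^276 − 1] / r = £994,313.74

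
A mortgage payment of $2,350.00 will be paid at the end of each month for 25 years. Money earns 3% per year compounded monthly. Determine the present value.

This is an ordinary annuity: 300 payments of $2,350.00 at the end of each month.
Periodic rate r = 0.03/12 per month; n is counted in months.
PV = PMT × [(1 − (1+r)^−n)/r] = 2,350 × [1 − (1+r)^−300] / r = $495,559.67

$495,559.67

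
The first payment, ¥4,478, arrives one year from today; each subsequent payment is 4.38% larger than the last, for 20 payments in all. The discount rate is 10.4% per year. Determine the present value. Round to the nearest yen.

¥50,150

Periodic rate r = 0.104 per year.
Growing ordinary annuity: PV = PMT₁ × [1 − ((1+g)/(1+r))^n] / (r − g) = 4,478 × [1 − ((1+0.0438)/(1+r))^20] / (r − 0.0438) = ¥50,150.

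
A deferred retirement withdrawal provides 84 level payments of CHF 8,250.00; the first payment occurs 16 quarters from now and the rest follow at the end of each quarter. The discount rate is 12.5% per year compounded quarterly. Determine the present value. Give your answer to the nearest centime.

Ordinary annuity of 84 payments, first payment at period 16.
Periodic rate r = 0.125/4 per quarter; n is counted in quarters.
The ordinary-annuity PV formula values the stream one period before the first payment (period 15); discount that back 15 periods:
PV₀ = 8,250 × [1 − (1+r)^−84] / r × (1+r)^−15 = CHF 153,848.70

CHF 153,848.70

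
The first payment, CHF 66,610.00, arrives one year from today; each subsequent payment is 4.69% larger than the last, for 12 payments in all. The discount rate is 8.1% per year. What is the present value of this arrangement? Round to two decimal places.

Periodic rate r = 0.081 per year.
Growing ordinary annuity: PV = PMT₁ × [1 − ((1+g)/(1+r))^n] / (r − g) = 66,610 × [1 − ((1+0.0469)/(1+r))^12] / (r − 0.0469) = CHF 623,716.96.

CHF 623,716.96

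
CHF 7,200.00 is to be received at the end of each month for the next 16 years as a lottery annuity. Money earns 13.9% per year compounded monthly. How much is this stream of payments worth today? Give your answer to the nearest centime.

This is an ordinary annuity: 192 payments of CHF 7,200.00 at the end of each month.
Periodic rate r = 0.139/12 per month; n is counted in months.
PV = PMT × [(1 − (1+r)^−n)/r] = 7,200 × [1 − (1+r)^−192] / r = CHF 553,477.70

CHF 553,477.70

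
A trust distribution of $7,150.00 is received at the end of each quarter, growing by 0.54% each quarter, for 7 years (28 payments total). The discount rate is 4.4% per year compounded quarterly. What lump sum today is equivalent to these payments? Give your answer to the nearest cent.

Periodic rate r = 0.044/4 per quarter; n is counted in quarters.
Growing ordinary annuity: PV = PMT₁ × [1 − ((1+g)/(1+r))^n] / (r − g) = 7,150 × [1 − ((1+0.0054)/(1+r))^28] / (r − 0.0054) = $183,901.07.

$183,901.07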